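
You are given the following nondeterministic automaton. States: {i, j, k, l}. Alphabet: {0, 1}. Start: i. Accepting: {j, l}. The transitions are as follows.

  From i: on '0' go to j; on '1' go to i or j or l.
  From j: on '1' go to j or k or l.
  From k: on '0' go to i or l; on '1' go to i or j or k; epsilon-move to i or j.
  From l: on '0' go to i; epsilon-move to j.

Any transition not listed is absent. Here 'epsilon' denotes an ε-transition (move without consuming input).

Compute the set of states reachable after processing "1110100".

Start in {i}.
Read '1': i→{i, j, l}; now {i, j, l}.
Read '1': i→{i, j, l}, j→{j, k, l}, l→∅; now {i, j, k, l}.
Read '1': i→{i, j, l}, j→{j, k, l}, k→{i, j, k}, l→∅; now {i, j, k, l}.
Read '0': i→{j}, j→∅, k→{i, l}, l→{i}; now {i, j, l}.
Read '1': i→{i, j, l}, j→{j, k, l}, l→∅; now {i, j, k, l}.
Read '0': i→{j}, j→∅, k→{i, l}, l→{i}; now {i, j, l}.
Read '0': i→{j}, j→∅, l→{i}; now {i, j}.

{i, j}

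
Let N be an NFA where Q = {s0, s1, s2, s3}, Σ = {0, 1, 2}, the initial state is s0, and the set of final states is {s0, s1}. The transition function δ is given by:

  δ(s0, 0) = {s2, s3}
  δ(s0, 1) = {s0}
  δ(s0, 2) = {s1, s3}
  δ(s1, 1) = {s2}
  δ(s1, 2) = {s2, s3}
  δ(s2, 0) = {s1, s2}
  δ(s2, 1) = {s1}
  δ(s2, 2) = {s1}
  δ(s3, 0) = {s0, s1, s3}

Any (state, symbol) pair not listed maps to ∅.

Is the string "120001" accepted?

Yes

Start in {s0}.
Read '1': s0→{s0}; now {s0}.
Read '2': s0→{s1, s3}; now {s1, s3}.
Read '0': s1→∅, s3→{s0, s1, s3}; now {s0, s1, s3}.
Read '0': s0→{s2, s3}, s1→∅, s3→{s0, s1, s3}; now {s0, s1, s2, s3}.
Read '0': s0→{s2, s3}, s1→∅, s2→{s1, s2}, s3→{s0, s1, s3}; now {s0, s1, s2, s3}.
Read '1': s0→{s0}, s1→{s2}, s2→{s1}, s3→∅; now {s0, s1, s2}.
The final set {s0, s1, s2} contains the accepting states s0, s1.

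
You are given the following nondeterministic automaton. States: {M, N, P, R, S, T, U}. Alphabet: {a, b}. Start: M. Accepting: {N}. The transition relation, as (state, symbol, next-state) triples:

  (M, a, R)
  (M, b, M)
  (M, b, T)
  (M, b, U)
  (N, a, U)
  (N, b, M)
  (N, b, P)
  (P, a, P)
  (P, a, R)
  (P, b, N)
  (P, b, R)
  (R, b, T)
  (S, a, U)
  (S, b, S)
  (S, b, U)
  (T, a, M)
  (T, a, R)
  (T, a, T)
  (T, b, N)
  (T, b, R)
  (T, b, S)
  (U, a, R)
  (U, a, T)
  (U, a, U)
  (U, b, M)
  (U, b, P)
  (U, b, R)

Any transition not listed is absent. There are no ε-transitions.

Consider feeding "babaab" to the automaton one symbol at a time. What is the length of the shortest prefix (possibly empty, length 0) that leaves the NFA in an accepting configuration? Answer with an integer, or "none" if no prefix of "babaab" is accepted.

3

Start in {M}.
Read 'b': M→{M, T, U}; now {M, T, U}.
Read 'a': M→{R}, T→{M, R, T}, U→{R, T, U}; now {M, R, T, U}.
Read 'b': M→{M, T, U}, R→{T}, T→{N, R, S}, U→{M, P, R}; now {M, N, P, R, S, T, U}.
None of the earlier sets intersect F, but {M, N, P, R, S, T, U} does.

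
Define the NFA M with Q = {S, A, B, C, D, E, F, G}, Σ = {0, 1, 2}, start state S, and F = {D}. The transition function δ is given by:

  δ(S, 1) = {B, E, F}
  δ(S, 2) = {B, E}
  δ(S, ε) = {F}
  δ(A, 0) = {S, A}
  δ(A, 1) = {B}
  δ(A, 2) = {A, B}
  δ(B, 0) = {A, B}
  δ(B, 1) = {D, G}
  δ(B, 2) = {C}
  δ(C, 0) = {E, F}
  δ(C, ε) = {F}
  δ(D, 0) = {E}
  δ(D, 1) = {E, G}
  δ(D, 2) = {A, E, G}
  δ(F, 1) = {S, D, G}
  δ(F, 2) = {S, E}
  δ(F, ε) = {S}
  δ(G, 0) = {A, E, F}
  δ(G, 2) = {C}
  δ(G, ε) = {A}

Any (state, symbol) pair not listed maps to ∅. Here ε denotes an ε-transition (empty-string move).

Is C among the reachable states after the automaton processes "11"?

Start: ε-closure({S}) = {S, F}.
Read '1': S→{B, E, F}, F→{S, D, G}; union {S, B, D, E, F, G}; ε-closure = {S, A, B, D, E, F, G}.
Read '1': S→{B, E, F}, A→{B}, B→{D, G}, D→{E, G}, E→∅, F→{S, D, G}, G→∅; union {S, B, D, E, F, G}; ε-closure = {S, A, B, D, E, F, G}.
State C is not in {S, A, B, D, E, F, G}.

No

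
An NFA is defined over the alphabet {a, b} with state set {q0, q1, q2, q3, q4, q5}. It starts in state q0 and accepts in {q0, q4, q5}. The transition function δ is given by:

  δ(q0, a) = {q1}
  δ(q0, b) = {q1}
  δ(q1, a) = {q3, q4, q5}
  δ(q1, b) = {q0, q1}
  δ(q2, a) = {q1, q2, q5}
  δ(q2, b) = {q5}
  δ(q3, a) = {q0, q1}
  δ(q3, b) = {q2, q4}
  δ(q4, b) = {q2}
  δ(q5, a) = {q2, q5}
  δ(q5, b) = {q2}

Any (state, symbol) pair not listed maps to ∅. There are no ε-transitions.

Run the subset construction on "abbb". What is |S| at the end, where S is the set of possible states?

2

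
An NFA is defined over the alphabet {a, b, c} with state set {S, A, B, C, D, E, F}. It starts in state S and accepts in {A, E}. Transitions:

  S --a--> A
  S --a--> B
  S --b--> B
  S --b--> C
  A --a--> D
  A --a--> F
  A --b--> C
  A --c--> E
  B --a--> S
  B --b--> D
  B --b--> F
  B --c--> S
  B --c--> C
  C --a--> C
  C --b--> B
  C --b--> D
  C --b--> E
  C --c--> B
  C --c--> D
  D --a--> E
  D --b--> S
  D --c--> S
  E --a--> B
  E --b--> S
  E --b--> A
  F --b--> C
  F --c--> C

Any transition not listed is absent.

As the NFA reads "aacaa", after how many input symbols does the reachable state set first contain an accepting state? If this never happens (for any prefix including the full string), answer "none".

1

Start in {S}.
Read 'a': S→{A, B}; now {A, B}.
None of the earlier sets intersect F, but {A, B} does.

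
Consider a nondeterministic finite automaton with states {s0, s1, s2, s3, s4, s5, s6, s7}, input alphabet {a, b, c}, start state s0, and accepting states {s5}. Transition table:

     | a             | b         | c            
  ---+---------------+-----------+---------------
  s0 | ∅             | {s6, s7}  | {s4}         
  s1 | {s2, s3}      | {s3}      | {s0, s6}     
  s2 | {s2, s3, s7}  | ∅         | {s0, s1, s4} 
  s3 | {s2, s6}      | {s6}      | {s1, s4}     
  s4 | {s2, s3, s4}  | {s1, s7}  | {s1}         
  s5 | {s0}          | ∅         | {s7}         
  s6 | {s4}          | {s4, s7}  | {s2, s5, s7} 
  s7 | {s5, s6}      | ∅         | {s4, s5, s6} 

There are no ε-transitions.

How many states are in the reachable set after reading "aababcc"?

Start in {s0}.
Read 'a': s0→∅; now ∅.
The set is empty and remains empty for the remaining 6 symbols.
That set has 0 states.

0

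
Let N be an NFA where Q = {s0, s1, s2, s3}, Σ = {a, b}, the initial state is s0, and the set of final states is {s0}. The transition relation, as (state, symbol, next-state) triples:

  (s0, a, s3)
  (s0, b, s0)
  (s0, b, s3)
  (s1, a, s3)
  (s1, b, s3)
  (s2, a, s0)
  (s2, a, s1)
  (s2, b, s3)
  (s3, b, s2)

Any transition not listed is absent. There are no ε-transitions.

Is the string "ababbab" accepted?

Yes

Start in {s0}.
Read 'a': s0→{s3}; now {s3}.
Read 'b': s3→{s2}; now {s2}.
Read 'a': s2→{s0, s1}; now {s0, s1}.
Read 'b': s0→{s0, s3}, s1→{s3}; now {s0, s3}.
Read 'b': s0→{s0, s3}, s3→{s2}; now {s0, s2, s3}.
Read 'a': s0→{s3}, s2→{s0, s1}, s3→∅; now {s0, s1, s3}.
Read 'b': s0→{s0, s3}, s1→{s3}, s3→{s2}; now {s0, s2, s3}.
The final set {s0, s2, s3} contains the accepting state s0.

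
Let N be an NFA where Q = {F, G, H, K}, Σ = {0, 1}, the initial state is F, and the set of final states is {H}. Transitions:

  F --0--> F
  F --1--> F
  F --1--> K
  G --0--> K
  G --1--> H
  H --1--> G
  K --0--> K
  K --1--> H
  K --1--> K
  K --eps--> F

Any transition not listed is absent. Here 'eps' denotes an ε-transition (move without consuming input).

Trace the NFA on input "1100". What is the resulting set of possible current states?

{F, K}

Start in {F}.
Read '1': {F} → {F, K}.
Read '1': {F, K} → {F, H, K}.
Read '0': {F, H, K} → {F, K}.
Read '0': {F, K} → {F, K}.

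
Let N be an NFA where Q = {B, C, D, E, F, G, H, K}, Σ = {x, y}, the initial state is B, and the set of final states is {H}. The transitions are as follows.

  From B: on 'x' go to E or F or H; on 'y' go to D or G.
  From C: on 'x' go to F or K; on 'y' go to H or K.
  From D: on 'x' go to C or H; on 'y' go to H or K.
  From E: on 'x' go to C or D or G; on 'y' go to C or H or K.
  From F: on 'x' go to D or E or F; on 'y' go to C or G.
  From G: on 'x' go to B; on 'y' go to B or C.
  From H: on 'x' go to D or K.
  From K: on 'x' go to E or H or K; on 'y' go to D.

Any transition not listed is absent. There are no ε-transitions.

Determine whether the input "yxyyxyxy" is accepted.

Yes

Start in {B}.
Read 'y': B→{D, G}; now {D, G}.
Read 'x': D→{C, H}, G→{B}; now {B, C, H}.
Read 'y': B→{D, G}, C→{H, K}, H→∅; now {D, G, H, K}.
Read 'y': D→{H, K}, G→{B, C}, H→∅, K→{D}; now {B, C, D, H, K}.
Read 'x': B→{E, F, H}, C→{F, K}, D→{C, H}, H→{D, K}, K→{E, H, K}; now {C, D, E, F, H, K}.
Read 'y': C→{H, K}, D→{H, K}, E→{C, H, K}, F→{C, G}, H→∅, K→{D}; now {C, D, G, H, K}.
Read 'x': C→{F, K}, D→{C, H}, G→{B}, H→{D, K}, K→{E, H, K}; now {B, C, D, E, F, H, K}.
Read 'y': B→{D, G}, C→{H, K}, D→{H, K}, E→{C, H, K}, F→{C, G}, H→∅, K→{D}; now {C, D, G, H, K}.
The final set {C, D, G, H, K} contains the accepting state H.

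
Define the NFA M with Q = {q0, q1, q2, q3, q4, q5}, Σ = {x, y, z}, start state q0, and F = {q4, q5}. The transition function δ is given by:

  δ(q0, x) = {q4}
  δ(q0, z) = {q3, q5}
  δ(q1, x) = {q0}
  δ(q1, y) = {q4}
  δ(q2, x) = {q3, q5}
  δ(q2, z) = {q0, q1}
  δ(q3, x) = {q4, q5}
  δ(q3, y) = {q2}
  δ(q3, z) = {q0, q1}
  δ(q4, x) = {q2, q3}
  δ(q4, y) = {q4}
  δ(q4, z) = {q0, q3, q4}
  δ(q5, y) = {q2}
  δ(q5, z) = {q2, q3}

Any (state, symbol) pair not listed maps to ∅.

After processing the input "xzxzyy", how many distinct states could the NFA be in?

Start in {q0}.
Read 'x': q0→{q4}; now {q4}.
Read 'z': q4→{q0, q3, q4}; now {q0, q3, q4}.
Read 'x': q0→{q4}, q3→{q4, q5}, q4→{q2, q3}; now {q2, q3, q4, q5}.
Read 'z': q2→{q0, q1}, q3→{q0, q1}, q4→{q0, q3, q4}, q5→{q2, q3}; now {q0, q1, q2, q3, q4}.
Read 'y': q0→∅, q1→{q4}, q2→∅, q3→{q2}, q4→{q4}; now {q2, q4}.
Read 'y': q2→∅, q4→{q4}; now {q4}.
That set has 1 state.

1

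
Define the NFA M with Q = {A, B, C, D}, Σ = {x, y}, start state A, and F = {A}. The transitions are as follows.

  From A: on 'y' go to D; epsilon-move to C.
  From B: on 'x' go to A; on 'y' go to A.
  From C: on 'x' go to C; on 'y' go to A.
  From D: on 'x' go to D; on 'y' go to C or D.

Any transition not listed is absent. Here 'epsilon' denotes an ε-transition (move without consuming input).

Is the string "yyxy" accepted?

Yes

Start: ε-closure({A}) = {A, C}.
Read 'y': {A, C} → {A, C, D}.
Read 'y': {A, C, D} → {A, C, D}.
Read 'x': {A, C, D} → {C, D}.
Read 'y': {C, D} → {A, C, D}.
The final set {A, C, D} contains the accepting state A.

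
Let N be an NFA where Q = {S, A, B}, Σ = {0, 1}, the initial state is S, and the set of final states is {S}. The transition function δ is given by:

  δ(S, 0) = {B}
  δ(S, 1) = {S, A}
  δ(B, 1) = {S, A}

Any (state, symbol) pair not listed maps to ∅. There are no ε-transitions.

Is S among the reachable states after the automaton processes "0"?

Start in {S}.
Read '0': {S} → {B}.
State S is not in {B}.

No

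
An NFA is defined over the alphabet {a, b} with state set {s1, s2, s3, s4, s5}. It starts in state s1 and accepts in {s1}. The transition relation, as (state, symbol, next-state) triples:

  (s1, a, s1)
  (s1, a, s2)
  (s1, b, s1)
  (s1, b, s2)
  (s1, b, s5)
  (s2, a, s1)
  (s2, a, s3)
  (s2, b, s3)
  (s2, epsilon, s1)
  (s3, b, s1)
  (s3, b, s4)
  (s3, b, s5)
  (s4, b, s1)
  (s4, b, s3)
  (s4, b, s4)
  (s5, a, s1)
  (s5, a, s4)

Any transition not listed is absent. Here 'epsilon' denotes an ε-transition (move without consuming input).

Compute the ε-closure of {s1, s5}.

{s1, s5}

Begin with {s1, s5}.
No ε-moves leave this set, so the closure equals the set itself.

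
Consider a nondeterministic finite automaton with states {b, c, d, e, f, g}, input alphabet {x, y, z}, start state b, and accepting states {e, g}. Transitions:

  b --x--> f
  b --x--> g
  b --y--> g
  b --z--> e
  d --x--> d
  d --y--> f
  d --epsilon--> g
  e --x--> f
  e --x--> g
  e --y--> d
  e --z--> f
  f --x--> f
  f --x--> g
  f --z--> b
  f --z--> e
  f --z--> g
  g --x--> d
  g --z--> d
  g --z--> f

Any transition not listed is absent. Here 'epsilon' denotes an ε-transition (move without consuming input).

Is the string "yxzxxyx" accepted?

Yes

Start in {b}.
Read 'y': b→{g}; now {g}.
Read 'x': g→{d}; union {d}; ε-closure = {d, g}.
Read 'z': d→∅, g→{d, f}; union {d, f}; ε-closure = {d, f, g}.
Read 'x': d→{d}, f→{f, g}, g→{d}; now {d, f, g}.
Read 'x': d→{d}, f→{f, g}, g→{d}; now {d, f, g}.
Read 'y': d→{f}, f→∅, g→∅; now {f}.
Read 'x': f→{f, g}; now {f, g}.
The final set {f, g} contains the accepting state g.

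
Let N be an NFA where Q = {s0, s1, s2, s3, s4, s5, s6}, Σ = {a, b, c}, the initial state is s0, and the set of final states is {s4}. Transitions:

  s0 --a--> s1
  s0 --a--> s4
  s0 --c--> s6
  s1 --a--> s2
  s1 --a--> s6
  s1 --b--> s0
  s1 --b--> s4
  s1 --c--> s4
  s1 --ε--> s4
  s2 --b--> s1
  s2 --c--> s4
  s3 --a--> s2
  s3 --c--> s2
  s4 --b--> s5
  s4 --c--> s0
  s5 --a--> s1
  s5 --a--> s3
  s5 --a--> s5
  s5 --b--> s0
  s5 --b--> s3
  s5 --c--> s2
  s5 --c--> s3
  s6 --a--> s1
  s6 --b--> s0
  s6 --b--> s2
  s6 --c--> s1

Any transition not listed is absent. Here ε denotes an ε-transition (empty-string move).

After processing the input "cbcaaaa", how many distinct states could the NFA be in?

2

Start in {s0}.
Read 'c': s0→{s6}; now {s6}.
Read 'b': s6→{s0, s2}; now {s0, s2}.
Read 'c': s0→{s6}, s2→{s4}; now {s4, s6}.
Read 'a': s4→∅, s6→{s1}; union {s1}; ε-closure = {s1, s4}.
Read 'a': s1→{s2, s6}, s4→∅; now {s2, s6}.
Read 'a': s2→∅, s6→{s1}; union {s1}; ε-closure = {s1, s4}.
Read 'a': s1→{s2, s6}, s4→∅; now {s2, s6}.
That set has 2 states.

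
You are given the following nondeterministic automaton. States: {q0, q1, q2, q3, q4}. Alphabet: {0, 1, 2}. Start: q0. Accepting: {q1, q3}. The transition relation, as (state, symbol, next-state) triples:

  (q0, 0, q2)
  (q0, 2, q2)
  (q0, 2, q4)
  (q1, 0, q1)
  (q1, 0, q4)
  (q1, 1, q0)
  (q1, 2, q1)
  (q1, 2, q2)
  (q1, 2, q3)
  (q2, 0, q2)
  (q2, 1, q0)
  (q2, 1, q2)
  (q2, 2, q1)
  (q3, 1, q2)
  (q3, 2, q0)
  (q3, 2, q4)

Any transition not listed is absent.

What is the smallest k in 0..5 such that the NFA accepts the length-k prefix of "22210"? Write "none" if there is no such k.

Start in {q0}.
Read '2': q0→{q2, q4}; now {q2, q4}.
Read '2': q2→{q1}, q4→∅; now {q1}.
None of the earlier sets intersect F, but {q1} does.

2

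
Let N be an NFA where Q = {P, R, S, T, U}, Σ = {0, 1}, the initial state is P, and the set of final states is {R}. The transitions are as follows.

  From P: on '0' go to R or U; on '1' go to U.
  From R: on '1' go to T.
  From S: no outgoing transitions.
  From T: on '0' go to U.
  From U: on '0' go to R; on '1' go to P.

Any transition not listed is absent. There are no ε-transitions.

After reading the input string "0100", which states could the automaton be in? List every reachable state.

{R}

Start in {P}.
Read '0': P→{R, U}; now {R, U}.
Read '1': R→{T}, U→{P}; now {P, T}.
Read '0': P→{R, U}, T→{U}; now {R, U}.
Read '0': R→∅, U→{R}; now {R}.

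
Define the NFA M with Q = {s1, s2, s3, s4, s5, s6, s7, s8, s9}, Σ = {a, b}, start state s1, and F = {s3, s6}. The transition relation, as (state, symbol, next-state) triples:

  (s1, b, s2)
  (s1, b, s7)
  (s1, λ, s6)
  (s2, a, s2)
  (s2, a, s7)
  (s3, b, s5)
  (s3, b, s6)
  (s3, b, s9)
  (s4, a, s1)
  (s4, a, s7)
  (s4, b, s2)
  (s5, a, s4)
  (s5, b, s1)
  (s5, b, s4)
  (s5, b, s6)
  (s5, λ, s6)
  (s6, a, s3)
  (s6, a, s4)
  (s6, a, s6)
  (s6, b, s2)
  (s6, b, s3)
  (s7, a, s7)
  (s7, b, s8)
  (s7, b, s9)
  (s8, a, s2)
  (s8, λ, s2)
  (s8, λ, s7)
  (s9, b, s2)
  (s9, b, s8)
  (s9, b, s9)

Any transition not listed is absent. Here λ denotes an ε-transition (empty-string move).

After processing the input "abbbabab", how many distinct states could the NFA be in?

Start: ε-closure({s1}) = {s1, s6}.
Read 'a': {s1, s6} → {s3, s4, s6}.
Read 'b': {s3, s4, s6} → {s2, s3, s5, s6, s9}.
Read 'b': {s2, s3, s5, s6, s9} → {s1, s2, s3, s4, s5, s6, s7, s8, s9}.
Read 'b': {s1, s2, s3, s4, s5, s6, s7, s8, s9} → {s1, s2, s3, s4, s5, s6, s7, s8, s9}.
Read 'a': {s1, s2, s3, s4, s5, s6, s7, s8, s9} → {s1, s2, s3, s4, s6, s7}.
Read 'b': {s1, s2, s3, s4, s6, s7} → {s2, s3, s5, s6, s7, s8, s9}.
Read 'a': {s2, s3, s5, s6, s7, s8, s9} → {s2, s3, s4, s6, s7}.
Read 'b': {s2, s3, s4, s6, s7} → {s2, s3, s5, s6, s7, s8, s9}.
That set has 7 states.

7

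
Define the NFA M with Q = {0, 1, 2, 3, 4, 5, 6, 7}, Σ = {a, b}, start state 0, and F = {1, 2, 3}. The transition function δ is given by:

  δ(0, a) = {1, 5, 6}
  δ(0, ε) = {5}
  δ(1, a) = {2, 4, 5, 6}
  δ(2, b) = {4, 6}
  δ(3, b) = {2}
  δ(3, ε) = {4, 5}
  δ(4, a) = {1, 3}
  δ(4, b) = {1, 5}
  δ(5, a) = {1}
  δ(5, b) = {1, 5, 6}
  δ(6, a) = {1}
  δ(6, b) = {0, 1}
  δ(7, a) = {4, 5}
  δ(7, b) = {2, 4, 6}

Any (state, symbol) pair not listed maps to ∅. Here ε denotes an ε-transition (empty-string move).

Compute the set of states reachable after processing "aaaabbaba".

{1, 2, 3, 4, 5, 6}

Start: ε-closure({0}) = {0, 5}.
Read 'a': {0, 5} → {1, 5, 6}.
Read 'a': {1, 5, 6} → {1, 2, 4, 5, 6}.
Read 'a': {1, 2, 4, 5, 6} → {1, 2, 3, 4, 5, 6}.
Read 'a': {1, 2, 3, 4, 5, 6} → {1, 2, 3, 4, 5, 6}.
Read 'b': {1, 2, 3, 4, 5, 6} → {0, 1, 2, 4, 5, 6}.
Read 'b': {0, 1, 2, 4, 5, 6} → {0, 1, 4, 5, 6}.
Read 'a': {0, 1, 4, 5, 6} → {1, 2, 3, 4, 5, 6}.
Read 'b': {1, 2, 3, 4, 5, 6} → {0, 1, 2, 4, 5, 6}.
Read 'a': {0, 1, 2, 4, 5, 6} → {1, 2, 3, 4, 5, 6}.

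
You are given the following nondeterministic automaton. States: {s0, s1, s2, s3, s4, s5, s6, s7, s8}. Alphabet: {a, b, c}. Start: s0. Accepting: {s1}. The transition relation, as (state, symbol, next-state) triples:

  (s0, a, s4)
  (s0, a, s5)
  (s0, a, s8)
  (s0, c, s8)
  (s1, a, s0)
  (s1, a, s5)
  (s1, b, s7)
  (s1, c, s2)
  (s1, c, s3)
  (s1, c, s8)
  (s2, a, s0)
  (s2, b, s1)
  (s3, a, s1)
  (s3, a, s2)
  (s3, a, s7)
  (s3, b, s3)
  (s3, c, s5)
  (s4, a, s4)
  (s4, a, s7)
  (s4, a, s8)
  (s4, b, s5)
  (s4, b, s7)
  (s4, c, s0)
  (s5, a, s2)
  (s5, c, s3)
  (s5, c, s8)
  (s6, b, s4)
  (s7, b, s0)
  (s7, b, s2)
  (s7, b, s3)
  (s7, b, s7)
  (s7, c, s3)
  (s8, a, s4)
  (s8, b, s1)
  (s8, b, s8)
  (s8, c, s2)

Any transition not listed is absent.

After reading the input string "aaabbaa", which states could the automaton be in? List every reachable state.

Start in {s0}.
Read 'a': {s0} → {s4, s5, s8}.
Read 'a': {s4, s5, s8} → {s2, s4, s7, s8}.
Read 'a': {s2, s4, s7, s8} → {s0, s4, s7, s8}.
Read 'b': {s0, s4, s7, s8} → {s0, s1, s2, s3, s5, s7, s8}.
Read 'b': {s0, s1, s2, s3, s5, s7, s8} → {s0, s1, s2, s3, s7, s8}.
Read 'a': {s0, s1, s2, s3, s7, s8} → {s0, s1, s2, s4, s5, s7, s8}.
Read 'a': {s0, s1, s2, s4, s5, s7, s8} → {s0, s2, s4, s5, s7, s8}.

{s0, s2, s4, s5, s7, s8}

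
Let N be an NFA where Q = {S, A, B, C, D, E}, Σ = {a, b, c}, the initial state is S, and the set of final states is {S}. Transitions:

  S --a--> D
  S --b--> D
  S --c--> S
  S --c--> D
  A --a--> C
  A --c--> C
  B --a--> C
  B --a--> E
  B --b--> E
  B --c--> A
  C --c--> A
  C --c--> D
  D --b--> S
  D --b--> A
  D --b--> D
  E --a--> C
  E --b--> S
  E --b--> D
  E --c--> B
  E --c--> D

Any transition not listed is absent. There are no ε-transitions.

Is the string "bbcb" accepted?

Yes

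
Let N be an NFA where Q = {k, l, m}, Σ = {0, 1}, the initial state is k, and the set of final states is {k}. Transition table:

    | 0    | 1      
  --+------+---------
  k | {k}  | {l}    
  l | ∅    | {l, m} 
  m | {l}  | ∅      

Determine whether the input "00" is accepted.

Start in {k}.
Read '0': k→{k}; now {k}.
Read '0': k→{k}; now {k}.
The final set {k} contains the accepting state k.

Yes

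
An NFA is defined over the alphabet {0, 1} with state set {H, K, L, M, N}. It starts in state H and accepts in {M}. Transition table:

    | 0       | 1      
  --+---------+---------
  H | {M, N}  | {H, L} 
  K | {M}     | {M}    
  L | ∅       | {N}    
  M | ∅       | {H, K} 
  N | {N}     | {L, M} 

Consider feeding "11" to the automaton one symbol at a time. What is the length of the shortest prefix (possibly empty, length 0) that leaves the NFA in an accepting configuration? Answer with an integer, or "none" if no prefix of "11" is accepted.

Start in {H}.
Read '1': H→{H, L}; now {H, L}.
Read '1': H→{H, L}, L→{N}; now {H, L, N}.
No reachable set along the way intersects F.

none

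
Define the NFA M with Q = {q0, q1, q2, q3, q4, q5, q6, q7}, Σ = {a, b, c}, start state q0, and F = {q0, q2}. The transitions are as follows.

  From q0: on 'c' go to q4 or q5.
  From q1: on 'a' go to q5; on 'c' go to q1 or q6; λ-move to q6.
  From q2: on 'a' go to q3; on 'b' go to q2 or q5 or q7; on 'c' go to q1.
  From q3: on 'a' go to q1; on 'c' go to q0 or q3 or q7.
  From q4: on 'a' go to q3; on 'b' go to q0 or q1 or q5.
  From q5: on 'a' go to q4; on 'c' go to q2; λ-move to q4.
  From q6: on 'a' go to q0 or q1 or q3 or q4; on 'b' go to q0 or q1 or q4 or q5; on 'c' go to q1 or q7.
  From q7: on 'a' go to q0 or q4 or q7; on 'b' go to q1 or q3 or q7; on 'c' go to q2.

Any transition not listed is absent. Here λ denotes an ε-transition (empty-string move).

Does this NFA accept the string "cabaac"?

Yes

Start in {q0}.
Read 'c': {q0} → {q4, q5}.
Read 'a': {q4, q5} → {q3, q4}.
Read 'b': {q3, q4} → {q0, q1, q4, q5, q6}.
Read 'a': {q0, q1, q4, q5, q6} → {q0, q1, q3, q4, q5, q6}.
Read 'a': {q0, q1, q3, q4, q5, q6} → {q0, q1, q3, q4, q5, q6}.
Read 'c': {q0, q1, q3, q4, q5, q6} → {q0, q1, q2, q3, q4, q5, q6, q7}.
The final set {q0, q1, q2, q3, q4, q5, q6, q7} contains the accepting states q0, q2.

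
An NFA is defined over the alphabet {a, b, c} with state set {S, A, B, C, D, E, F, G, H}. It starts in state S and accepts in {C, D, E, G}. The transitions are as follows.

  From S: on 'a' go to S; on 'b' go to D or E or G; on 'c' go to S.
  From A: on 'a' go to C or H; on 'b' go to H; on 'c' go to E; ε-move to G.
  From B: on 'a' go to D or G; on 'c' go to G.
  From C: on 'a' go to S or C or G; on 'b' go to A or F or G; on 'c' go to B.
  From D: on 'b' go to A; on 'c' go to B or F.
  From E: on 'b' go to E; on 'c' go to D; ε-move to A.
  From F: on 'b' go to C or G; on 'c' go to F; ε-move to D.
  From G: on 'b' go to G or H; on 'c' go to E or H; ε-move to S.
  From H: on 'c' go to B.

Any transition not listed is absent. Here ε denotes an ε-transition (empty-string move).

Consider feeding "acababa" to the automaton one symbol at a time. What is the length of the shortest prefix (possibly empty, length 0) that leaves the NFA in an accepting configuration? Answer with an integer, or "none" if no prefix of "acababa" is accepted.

Start in {S}.
Read 'a': S→{S}; now {S}.
Read 'c': S→{S}; now {S}.
Read 'a': S→{S}; now {S}.
Read 'b': S→{D, E, G}; union {D, E, G}; ε-closure = {S, A, D, E, G}.
None of the earlier sets intersect F, but {S, A, D, E, G} does.

4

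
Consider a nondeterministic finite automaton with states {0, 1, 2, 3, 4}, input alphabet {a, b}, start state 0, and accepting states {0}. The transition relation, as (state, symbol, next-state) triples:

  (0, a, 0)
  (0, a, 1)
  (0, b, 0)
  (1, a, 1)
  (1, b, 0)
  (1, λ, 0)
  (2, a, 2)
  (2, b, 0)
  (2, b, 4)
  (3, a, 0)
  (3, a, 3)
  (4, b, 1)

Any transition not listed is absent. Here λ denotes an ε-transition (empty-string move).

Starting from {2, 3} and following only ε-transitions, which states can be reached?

Begin with {2, 3}.
No ε-moves leave this set, so the closure equals the set itself.

{2, 3}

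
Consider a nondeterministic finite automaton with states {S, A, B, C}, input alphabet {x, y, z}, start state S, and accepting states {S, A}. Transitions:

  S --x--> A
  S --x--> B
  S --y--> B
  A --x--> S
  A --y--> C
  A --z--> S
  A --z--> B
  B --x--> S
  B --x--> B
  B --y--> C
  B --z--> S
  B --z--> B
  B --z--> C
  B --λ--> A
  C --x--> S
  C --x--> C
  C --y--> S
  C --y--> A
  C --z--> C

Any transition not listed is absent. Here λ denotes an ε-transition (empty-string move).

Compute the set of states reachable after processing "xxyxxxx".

Start in {S}.
Read 'x': {S} → {A, B}.
Read 'x': {A, B} → {S, A, B}.
Read 'y': {S, A, B} → {A, B, C}.
Read 'x': {A, B, C} → {S, A, B, C}.
Read 'x': {S, A, B, C} → {S, A, B, C}.
Read 'x': {S, A, B, C} → {S, A, B, C}.
Read 'x': {S, A, B, C} → {S, A, B, C}.

{S, A, B, C}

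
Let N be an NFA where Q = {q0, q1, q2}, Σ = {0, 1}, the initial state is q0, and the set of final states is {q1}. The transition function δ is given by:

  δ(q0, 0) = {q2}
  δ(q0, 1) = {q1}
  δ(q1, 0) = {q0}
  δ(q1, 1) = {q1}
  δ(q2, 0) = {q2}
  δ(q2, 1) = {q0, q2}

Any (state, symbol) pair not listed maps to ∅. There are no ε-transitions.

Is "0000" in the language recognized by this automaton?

No

Start in {q0}.
Read '0': {q0} → {q2}.
Read '0': {q2} → {q2}.
Read '0': {q2} → {q2}.
Read '0': {q2} → {q2}.
The final set {q2} contains no accepting state.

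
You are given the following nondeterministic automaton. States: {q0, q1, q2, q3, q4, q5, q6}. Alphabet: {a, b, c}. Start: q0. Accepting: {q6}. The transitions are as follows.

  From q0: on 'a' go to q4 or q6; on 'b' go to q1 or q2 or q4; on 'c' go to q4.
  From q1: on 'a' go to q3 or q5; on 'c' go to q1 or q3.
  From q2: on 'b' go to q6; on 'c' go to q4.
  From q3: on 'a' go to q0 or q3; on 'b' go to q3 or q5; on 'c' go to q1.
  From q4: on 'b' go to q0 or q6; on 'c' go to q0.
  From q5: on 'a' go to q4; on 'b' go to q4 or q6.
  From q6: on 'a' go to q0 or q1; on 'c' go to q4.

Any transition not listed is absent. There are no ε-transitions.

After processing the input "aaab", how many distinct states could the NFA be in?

5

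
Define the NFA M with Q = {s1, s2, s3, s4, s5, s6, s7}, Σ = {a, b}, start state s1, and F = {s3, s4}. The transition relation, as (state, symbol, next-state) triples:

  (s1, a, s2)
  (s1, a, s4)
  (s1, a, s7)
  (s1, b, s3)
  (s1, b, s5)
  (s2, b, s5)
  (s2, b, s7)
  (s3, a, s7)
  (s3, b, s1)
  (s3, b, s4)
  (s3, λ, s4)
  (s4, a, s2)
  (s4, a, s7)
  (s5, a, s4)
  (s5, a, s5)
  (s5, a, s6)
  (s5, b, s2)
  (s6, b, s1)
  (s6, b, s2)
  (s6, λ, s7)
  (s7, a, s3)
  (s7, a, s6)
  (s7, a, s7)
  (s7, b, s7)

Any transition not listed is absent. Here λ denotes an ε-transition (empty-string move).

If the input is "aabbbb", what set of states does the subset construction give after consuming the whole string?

{s2, s3, s4, s5, s7}

Start in {s1}.
Read 'a': s1→{s2, s4, s7}; now {s2, s4, s7}.
Read 'a': s2→∅, s4→{s2, s7}, s7→{s3, s6, s7}; union {s2, s3, s6, s7}; ε-closure = {s2, s3, s4, s6, s7}.
Read 'b': s2→{s5, s7}, s3→{s1, s4}, s4→∅, s6→{s1, s2}, s7→{s7}; now {s1, s2, s4, s5, s7}.
Read 'b': s1→{s3, s5}, s2→{s5, s7}, s4→∅, s5→{s2}, s7→{s7}; union {s2, s3, s5, s7}; ε-closure = {s2, s3, s4, s5, s7}.
Read 'b': s2→{s5, s7}, s3→{s1, s4}, s4→∅, s5→{s2}, s7→{s7}; now {s1, s2, s4, s5, s7}.
Read 'b': s1→{s3, s5}, s2→{s5, s7}, s4→∅, s5→{s2}, s7→{s7}; union {s2, s3, s5, s7}; ε-closure = {s2, s3, s4, s5, s7}.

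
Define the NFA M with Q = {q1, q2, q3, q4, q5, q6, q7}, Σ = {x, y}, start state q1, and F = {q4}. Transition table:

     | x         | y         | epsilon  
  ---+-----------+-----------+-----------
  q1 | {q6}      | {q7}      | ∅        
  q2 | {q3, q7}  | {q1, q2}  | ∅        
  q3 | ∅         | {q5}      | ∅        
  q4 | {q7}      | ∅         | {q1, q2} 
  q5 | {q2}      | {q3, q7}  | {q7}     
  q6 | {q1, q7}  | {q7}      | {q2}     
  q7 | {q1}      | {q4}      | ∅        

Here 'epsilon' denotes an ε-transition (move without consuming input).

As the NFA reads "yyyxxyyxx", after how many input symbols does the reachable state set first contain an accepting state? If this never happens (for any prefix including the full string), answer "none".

2

Start in {q1}.
Read 'y': q1→{q7}; now {q7}.
Read 'y': q7→{q4}; union {q4}; ε-closure = {q1, q2, q4}.
None of the earlier sets intersect F, but {q1, q2, q4} does.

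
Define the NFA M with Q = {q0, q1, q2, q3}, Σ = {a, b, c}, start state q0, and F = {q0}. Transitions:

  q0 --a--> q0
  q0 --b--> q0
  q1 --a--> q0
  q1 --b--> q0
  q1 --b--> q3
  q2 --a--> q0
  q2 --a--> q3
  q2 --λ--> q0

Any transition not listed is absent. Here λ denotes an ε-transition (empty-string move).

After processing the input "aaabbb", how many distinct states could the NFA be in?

Start in {q0}.
Read 'a': {q0} → {q0}.
Read 'a': {q0} → {q0}.
Read 'a': {q0} → {q0}.
Read 'b': {q0} → {q0}.
Read 'b': {q0} → {q0}.
Read 'b': {q0} → {q0}.
That set has 1 state.

1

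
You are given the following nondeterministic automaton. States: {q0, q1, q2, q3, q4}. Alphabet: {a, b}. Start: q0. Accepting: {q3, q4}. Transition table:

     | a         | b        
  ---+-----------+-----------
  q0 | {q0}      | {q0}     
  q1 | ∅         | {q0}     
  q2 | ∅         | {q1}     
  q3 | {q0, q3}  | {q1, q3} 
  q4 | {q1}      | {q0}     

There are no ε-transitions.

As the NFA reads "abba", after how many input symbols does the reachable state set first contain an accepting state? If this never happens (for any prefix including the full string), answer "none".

Start in {q0}.
Read 'a': {q0} → {q0}.
Read 'b': {q0} → {q0}.
Read 'b': {q0} → {q0}.
Read 'a': {q0} → {q0}.
No reachable set along the way intersects F.

none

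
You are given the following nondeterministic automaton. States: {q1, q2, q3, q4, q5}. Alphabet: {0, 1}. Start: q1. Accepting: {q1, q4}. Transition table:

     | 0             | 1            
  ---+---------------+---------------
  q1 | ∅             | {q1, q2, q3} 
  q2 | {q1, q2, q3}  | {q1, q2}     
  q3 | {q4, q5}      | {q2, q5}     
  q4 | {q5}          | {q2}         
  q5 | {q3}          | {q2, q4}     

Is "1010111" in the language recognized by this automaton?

Start in {q1}.
Read '1': {q1} → {q1, q2, q3}.
Read '0': {q1, q2, q3} → {q1, q2, q3, q4, q5}.
Read '1': {q1, q2, q3, q4, q5} → {q1, q2, q3, q4, q5}.
Read '0': {q1, q2, q3, q4, q5} → {q1, q2, q3, q4, q5}.
Read '1': {q1, q2, q3, q4, q5} → {q1, q2, q3, q4, q5}.
Read '1': {q1, q2, q3, q4, q5} → {q1, q2, q3, q4, q5}.
Read '1': {q1, q2, q3, q4, q5} → {q1, q2, q3, q4, q5}.
The final set {q1, q2, q3, q4, q5} contains the accepting states q1, q4.

Yes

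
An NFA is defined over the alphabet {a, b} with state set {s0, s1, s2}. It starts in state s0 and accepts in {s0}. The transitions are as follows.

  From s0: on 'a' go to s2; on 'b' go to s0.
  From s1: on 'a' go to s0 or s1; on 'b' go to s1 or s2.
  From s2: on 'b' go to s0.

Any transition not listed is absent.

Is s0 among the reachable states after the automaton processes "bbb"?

Yes

Start in {s0}.
Read 'b': s0→{s0}; now {s0}.
Read 'b': s0→{s0}; now {s0}.
Read 'b': s0→{s0}; now {s0}.
State s0 is in {s0}.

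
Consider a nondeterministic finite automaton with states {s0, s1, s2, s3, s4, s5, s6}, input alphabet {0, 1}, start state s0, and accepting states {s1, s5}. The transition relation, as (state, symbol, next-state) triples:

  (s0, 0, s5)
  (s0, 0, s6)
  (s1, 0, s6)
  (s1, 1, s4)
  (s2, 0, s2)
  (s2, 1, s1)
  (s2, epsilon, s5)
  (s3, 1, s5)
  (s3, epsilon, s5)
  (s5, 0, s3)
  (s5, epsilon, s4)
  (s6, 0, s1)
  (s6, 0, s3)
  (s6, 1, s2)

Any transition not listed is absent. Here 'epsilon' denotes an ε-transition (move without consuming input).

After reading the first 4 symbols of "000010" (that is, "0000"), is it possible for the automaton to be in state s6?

Start in {s0}.
Read '0': {s0} → {s4, s5, s6}.
Read '0': {s4, s5, s6} → {s1, s3, s4, s5}.
Read '0': {s1, s3, s4, s5} → {s3, s4, s5, s6}.
Read '0': {s3, s4, s5, s6} → {s1, s3, s4, s5}.
State s6 is not in {s1, s3, s4, s5}.

No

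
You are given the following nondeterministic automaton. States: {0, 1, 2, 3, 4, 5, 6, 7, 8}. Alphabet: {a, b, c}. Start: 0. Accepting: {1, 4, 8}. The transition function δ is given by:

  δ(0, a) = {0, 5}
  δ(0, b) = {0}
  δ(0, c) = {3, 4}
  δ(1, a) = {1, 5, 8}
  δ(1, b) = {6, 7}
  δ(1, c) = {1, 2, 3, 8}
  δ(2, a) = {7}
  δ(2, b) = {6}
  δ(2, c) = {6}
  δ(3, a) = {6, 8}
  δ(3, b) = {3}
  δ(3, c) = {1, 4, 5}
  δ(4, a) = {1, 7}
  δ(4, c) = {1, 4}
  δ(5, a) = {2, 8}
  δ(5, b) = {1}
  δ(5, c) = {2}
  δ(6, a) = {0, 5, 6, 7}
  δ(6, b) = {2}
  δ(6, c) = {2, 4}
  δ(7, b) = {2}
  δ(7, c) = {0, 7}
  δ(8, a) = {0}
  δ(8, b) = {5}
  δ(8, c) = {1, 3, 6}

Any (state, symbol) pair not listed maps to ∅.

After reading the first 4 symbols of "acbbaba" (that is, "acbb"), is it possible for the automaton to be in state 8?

No

Start in {0}.
Read 'a': {0} → {0, 5}.
Read 'c': {0, 5} → {2, 3, 4}.
Read 'b': {2, 3, 4} → {3, 6}.
Read 'b': {3, 6} → {2, 3}.
State 8 is not in {2, 3}.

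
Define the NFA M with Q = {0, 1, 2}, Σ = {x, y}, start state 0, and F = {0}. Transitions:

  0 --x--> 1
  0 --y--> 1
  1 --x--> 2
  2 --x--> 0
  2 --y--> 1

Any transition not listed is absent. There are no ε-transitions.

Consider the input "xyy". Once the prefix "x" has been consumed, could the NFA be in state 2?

No

Start in {0}.
Read 'x': 0→{1}; now {1}.
State 2 is not in {1}.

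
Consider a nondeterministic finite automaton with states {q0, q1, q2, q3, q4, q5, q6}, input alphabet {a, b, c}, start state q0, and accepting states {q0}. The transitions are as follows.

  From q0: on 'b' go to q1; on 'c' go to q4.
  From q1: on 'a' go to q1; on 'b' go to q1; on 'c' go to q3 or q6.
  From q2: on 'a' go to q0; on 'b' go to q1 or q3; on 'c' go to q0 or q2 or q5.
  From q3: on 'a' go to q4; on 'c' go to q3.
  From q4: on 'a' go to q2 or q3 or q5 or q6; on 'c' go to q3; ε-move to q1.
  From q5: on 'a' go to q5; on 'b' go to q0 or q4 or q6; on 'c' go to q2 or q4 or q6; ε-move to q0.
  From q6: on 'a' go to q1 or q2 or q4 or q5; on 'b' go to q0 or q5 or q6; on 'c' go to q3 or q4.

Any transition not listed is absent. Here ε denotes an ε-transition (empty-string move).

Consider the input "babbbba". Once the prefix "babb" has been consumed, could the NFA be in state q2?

No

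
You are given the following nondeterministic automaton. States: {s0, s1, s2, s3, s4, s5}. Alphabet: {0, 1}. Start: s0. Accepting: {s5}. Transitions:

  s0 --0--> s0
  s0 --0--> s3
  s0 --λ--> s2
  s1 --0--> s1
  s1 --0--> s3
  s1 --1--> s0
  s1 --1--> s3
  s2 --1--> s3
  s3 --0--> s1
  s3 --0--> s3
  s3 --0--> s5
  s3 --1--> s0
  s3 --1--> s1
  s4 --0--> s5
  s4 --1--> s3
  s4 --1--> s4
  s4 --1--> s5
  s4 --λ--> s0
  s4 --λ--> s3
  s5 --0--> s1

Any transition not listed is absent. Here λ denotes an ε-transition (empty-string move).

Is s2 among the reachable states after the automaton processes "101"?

Start: ε-closure({s0}) = {s0, s2}.
Read '1': s0→∅, s2→{s3}; now {s3}.
Read '0': s3→{s1, s3, s5}; now {s1, s3, s5}.
Read '1': s1→{s0, s3}, s3→{s0, s1}, s5→∅; union {s0, s1, s3}; ε-closure = {s0, s1, s2, s3}.
State s2 is in {s0, s1, s2, s3}.

Yes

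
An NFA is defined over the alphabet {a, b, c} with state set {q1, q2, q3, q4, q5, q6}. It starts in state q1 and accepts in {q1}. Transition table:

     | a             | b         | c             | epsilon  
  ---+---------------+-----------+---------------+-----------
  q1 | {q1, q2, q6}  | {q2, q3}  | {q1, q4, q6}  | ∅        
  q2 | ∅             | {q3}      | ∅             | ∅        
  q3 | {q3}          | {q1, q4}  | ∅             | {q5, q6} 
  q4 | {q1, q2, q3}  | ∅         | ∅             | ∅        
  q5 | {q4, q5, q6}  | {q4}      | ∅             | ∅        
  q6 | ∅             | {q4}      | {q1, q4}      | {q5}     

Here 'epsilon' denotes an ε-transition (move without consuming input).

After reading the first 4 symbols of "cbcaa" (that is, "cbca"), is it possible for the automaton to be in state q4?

Start in {q1}.
Read 'c': {q1} → {q1, q4, q5, q6}.
Read 'b': {q1, q4, q5, q6} → {q2, q3, q4, q5, q6}.
Read 'c': {q2, q3, q4, q5, q6} → {q1, q4}.
Read 'a': {q1, q4} → {q1, q2, q3, q5, q6}.
State q4 is not in {q1, q2, q3, q5, q6}.

No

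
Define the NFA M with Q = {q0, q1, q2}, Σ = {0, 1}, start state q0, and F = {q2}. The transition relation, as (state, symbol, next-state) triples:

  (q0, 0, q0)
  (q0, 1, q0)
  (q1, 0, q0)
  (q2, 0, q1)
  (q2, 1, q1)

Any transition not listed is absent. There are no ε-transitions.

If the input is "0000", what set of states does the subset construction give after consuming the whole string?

{q0}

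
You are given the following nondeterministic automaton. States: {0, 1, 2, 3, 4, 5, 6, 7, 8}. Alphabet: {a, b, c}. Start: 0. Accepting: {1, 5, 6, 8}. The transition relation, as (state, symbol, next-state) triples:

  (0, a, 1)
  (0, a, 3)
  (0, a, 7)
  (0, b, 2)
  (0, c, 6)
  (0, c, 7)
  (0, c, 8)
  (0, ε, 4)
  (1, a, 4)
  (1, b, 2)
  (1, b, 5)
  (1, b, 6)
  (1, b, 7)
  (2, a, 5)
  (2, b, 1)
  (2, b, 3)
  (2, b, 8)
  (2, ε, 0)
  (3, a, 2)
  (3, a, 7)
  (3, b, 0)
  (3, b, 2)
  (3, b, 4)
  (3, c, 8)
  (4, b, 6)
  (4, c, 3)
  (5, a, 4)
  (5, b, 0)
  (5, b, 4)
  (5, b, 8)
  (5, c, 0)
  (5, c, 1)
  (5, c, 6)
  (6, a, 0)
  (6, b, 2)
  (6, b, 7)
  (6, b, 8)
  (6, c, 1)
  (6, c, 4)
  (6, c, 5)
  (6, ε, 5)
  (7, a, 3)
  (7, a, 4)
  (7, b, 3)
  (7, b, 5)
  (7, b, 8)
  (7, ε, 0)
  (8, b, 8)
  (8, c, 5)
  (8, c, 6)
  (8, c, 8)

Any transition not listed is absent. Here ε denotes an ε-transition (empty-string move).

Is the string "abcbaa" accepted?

Yes

Start: ε-closure({0}) = {0, 4}.
Read 'a': 0→{1, 3, 7}, 4→∅; union {1, 3, 7}; ε-closure = {0, 1, 3, 4, 7}.
Read 'b': 0→{2}, 1→{2, 5, 6, 7}, 3→{0, 2, 4}, 4→{6}, 7→{3, 5, 8}; now {0, 2, 3, 4, 5, 6, 7, 8}.
Read 'c': 0→{6, 7, 8}, 2→∅, 3→{8}, 4→{3}, 5→{0, 1, 6}, 6→{1, 4, 5}, 7→∅, 8→{5, 6, 8}; now {0, 1, 3, 4, 5, 6, 7, 8}.
Read 'b': 0→{2}, 1→{2, 5, 6, 7}, 3→{0, 2, 4}, 4→{6}, 5→{0, 4, 8}, 6→{2, 7, 8}, 7→{3, 5, 8}, 8→{8}; now {0, 2, 3, 4, 5, 6, 7, 8}.
Read 'a': 0→{1, 3, 7}, 2→{5}, 3→{2, 7}, 4→∅, 5→{4}, 6→{0}, 7→{3, 4}, 8→∅; now {0, 1, 2, 3, 4, 5, 7}.
Read 'a': 0→{1, 3, 7}, 1→{4}, 2→{5}, 3→{2, 7}, 4→∅, 5→{4}, 7→{3, 4}; union {1, 2, 3, 4, 5, 7}; ε-closure = {0, 1, 2, 3, 4, 5, 7}.
The final set {0, 1, 2, 3, 4, 5, 7} contains the accepting states 1, 5.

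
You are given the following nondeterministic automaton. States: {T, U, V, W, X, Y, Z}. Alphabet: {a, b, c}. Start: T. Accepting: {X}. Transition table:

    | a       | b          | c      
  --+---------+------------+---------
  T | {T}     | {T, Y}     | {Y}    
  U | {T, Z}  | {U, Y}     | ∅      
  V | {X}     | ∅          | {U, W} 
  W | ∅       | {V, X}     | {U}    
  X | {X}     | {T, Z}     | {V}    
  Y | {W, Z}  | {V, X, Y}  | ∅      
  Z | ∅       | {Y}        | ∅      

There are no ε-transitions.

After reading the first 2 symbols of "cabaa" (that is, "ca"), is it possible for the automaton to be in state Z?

Start in {T}.
Read 'c': {T} → {Y}.
Read 'a': {Y} → {W, Z}.
State Z is in {W, Z}.

Yes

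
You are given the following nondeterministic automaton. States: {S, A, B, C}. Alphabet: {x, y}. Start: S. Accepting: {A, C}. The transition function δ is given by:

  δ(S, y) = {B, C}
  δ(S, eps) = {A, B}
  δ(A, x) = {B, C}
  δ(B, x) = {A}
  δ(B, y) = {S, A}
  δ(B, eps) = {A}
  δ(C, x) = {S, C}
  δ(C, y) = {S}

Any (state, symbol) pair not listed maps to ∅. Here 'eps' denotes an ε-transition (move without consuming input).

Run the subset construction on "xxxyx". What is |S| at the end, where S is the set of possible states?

4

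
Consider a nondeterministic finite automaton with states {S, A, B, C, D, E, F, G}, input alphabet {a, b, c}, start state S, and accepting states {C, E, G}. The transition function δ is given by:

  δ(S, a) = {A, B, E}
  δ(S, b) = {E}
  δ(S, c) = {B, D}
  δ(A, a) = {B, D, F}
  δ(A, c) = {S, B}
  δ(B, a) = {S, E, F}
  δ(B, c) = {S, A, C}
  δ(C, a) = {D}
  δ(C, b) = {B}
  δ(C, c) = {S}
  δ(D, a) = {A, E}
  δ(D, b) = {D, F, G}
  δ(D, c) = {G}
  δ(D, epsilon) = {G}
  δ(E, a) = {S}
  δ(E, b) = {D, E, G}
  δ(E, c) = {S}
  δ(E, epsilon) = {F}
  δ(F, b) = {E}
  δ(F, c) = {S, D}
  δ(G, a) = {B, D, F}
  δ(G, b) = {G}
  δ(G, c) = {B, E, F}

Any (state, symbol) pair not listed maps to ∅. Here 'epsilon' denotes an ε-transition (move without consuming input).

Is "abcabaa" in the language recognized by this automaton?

Yes

Start in {S}.
Read 'a': S→{A, B, E}; union {A, B, E}; ε-closure = {A, B, E, F}.
Read 'b': A→∅, B→∅, E→{D, E, G}, F→{E}; union {D, E, G}; ε-closure = {D, E, F, G}.
Read 'c': D→{G}, E→{S}, F→{S, D}, G→{B, E, F}; now {S, B, D, E, F, G}.
Read 'a': S→{A, B, E}, B→{S, E, F}, D→{A, E}, E→{S}, F→∅, G→{B, D, F}; union {S, A, B, D, E, F}; ε-closure = {S, A, B, D, E, F, G}.
Read 'b': S→{E}, A→∅, B→∅, D→{D, F, G}, E→{D, E, G}, F→{E}, G→{G}; now {D, E, F, G}.
Read 'a': D→{A, E}, E→{S}, F→∅, G→{B, D, F}; union {S, A, B, D, E, F}; ε-closure = {S, A, B, D, E, F, G}.
Read 'a': S→{A, B, E}, A→{B, D, F}, B→{S, E, F}, D→{A, E}, E→{S}, F→∅, G→{B, D, F}; union {S, A, B, D, E, F}; ε-closure = {S, A, B, D, E, F, G}.
The final set {S, A, B, D, E, F, G} contains the accepting states E, G.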